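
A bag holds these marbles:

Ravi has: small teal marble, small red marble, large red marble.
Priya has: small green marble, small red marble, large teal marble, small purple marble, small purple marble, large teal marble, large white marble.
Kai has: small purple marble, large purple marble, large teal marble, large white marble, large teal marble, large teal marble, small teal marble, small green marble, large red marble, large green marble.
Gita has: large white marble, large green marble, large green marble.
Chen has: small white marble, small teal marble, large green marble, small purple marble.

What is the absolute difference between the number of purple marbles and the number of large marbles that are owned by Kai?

2

purple marbles: 5. large marbles owned by Kai: 7.
|5 − 7| = 7 − 5 = 2.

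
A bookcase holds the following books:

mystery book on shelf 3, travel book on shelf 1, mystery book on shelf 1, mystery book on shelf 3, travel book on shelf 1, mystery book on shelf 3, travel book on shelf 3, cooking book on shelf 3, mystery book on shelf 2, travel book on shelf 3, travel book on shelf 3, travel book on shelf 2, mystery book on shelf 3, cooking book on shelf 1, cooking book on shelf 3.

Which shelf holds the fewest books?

Counts by shelf: shelf 3→9, shelf 1→4, shelf 2→2.
The minimum is 2, held uniquely by shelf 2.

shelf 2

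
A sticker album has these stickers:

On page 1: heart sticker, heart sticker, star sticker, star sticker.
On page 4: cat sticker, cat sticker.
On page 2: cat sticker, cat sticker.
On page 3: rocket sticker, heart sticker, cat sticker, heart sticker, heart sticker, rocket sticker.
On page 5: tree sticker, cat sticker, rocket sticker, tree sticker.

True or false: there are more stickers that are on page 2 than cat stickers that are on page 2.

False

stickers on page 2: 2.
cat stickers on page 2: 2.
The claim requires 2 > 2, which does not hold.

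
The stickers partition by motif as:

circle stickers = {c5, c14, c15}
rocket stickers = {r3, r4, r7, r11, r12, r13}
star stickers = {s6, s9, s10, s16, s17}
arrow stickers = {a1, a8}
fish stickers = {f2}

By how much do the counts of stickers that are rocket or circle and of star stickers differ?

4

stickers that are rocket or circle: 9. star stickers: 5.
|9 − 5| = 9 − 5 = 4.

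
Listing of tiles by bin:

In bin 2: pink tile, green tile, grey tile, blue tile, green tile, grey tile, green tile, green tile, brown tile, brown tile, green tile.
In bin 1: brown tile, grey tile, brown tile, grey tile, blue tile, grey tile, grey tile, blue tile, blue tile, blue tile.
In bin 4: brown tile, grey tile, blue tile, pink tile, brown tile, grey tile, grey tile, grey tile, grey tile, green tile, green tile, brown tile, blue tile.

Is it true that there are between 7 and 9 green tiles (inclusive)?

True

green tiles: 7.
The claim requires 7 ≤ 7 ≤ 9, which holds.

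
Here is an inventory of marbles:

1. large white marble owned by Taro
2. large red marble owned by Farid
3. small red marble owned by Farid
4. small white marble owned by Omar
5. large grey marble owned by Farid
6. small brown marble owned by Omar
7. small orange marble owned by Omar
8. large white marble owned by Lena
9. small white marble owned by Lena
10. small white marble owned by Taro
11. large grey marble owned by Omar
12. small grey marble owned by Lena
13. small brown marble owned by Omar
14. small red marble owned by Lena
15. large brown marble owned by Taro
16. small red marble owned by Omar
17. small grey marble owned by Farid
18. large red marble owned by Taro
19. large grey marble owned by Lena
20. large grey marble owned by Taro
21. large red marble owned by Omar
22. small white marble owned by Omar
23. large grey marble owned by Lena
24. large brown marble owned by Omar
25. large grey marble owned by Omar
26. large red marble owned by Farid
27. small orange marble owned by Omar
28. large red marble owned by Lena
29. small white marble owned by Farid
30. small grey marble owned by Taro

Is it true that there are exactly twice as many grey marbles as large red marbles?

grey marbles: 9.
large red marbles: 5.
The claim requires 9 = 2 × 5 = 10, which does not hold.

False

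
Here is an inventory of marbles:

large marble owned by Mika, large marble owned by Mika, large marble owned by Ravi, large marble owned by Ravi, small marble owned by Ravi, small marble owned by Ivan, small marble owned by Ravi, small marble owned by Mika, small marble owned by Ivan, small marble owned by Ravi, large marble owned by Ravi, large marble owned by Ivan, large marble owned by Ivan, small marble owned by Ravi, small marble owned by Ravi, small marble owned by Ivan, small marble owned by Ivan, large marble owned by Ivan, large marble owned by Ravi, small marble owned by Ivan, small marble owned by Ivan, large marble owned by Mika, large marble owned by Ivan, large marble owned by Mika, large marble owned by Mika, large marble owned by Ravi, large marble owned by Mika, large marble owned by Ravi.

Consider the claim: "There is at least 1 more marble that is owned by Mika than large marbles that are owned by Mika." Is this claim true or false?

True

|marbles owned by Mika| = 7.
|large marbles owned by Mika| = 6.
The claim requires 7 − 6 = 1 ≥ 1, which holds.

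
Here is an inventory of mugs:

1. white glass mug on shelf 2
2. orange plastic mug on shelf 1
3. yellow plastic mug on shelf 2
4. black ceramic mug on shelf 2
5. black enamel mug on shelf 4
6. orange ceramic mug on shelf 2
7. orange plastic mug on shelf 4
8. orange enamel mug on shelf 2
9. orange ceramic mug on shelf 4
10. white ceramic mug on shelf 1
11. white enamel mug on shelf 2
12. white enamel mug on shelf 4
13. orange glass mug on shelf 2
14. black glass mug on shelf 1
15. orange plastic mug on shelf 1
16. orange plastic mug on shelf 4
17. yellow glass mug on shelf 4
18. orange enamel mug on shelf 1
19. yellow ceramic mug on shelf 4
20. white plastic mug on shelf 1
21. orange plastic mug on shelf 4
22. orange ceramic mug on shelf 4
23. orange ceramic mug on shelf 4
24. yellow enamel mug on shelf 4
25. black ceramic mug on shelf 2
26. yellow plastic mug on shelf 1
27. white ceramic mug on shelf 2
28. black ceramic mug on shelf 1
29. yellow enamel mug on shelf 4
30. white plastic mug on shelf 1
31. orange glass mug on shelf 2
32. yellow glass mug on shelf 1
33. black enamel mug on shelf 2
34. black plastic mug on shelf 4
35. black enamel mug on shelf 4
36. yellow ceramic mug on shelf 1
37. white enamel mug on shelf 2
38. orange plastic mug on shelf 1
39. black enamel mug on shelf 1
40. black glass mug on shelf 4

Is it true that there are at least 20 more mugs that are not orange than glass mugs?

|mugs that are not orange| = 26.
|glass mugs| = 7.
The claim requires 26 − 7 = 19 ≥ 20, which does not hold.

False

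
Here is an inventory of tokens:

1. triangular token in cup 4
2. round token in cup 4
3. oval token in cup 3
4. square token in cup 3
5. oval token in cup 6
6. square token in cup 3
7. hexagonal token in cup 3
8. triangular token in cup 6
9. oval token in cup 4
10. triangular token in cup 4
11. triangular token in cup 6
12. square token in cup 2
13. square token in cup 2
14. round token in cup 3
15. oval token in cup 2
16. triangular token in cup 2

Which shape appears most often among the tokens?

Counts by shape: triangular 5, square 4, oval 4, round 2, hexagonal 1.
The maximum is 5, held uniquely by triangular.

triangular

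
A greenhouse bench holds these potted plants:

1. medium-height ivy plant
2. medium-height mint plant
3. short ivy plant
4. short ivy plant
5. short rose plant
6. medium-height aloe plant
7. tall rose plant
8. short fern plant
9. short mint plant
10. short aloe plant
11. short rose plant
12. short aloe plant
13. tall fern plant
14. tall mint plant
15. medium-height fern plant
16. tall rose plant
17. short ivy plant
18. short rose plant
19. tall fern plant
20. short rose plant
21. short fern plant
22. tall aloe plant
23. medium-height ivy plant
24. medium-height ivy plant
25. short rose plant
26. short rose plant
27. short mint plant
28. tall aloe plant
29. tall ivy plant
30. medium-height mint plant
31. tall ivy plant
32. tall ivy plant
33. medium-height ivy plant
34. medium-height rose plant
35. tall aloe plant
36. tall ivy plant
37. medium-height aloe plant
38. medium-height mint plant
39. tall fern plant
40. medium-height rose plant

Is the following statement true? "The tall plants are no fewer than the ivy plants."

True

tall plants: 13.
ivy plants: 11.
The claim requires 13 ≥ 11, which holds.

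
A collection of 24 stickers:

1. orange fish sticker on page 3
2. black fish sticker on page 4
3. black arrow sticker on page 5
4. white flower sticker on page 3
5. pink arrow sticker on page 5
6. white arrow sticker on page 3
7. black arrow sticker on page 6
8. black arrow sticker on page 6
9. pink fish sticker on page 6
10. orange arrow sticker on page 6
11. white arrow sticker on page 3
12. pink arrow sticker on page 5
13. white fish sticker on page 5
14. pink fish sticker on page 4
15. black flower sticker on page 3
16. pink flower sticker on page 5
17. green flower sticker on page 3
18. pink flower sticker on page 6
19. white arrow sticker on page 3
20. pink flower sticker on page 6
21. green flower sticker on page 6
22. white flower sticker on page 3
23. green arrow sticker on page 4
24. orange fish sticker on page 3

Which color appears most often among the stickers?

pink

Counts by color: pink 7, white 6, black 5, green 3, orange 3.
The maximum is 7, held uniquely by pink.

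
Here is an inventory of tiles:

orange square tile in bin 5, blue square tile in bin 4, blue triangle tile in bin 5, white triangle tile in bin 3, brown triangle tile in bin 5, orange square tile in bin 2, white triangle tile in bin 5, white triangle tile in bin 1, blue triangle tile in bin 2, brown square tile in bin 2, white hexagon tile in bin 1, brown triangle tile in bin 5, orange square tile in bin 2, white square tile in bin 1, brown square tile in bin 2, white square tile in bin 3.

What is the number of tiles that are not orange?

Total tiles: 16; with the excluded value: 3; remaining 16 − 3 = 13.

13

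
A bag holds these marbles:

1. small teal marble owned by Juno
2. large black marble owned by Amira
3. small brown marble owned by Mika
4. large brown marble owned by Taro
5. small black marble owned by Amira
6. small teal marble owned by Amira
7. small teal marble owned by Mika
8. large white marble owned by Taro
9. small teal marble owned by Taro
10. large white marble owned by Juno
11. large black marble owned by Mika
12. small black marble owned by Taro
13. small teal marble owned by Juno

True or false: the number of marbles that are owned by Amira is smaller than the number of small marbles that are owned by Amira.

Count of marbles owned by Amira: 3.
Count of small marbles owned by Amira: 2.
The claim requires 3 < 2, which does not hold.

False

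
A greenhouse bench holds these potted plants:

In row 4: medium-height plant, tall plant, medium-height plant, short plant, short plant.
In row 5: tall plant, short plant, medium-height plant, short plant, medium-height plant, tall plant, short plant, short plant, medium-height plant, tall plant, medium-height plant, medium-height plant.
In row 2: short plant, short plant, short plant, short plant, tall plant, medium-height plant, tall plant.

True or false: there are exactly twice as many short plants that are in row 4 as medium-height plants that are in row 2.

True

There are 2 short plants in row 4.
There is 1 medium-height plant in row 2.
The claim requires 2 = 2 × 1 = 2, which holds.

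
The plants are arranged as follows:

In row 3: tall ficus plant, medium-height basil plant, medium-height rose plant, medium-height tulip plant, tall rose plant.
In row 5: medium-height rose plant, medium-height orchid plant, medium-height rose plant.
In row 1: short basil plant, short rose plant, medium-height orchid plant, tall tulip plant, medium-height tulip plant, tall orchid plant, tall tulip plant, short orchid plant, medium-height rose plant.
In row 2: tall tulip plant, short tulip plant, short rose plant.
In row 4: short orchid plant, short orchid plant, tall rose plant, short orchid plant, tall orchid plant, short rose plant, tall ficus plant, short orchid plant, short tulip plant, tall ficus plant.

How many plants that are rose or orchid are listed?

18

orchid: 9; rose: 9; together 9 + 9 = 18.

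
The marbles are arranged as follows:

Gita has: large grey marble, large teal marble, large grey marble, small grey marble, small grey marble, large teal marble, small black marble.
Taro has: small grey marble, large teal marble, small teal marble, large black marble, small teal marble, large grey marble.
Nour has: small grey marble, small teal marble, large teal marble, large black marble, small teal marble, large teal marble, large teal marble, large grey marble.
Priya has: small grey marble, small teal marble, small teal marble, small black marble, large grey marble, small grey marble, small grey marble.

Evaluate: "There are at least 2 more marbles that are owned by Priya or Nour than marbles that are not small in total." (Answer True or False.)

True

marbles owned by Priya or Nour: 15.
marbles that are not small: 13.
The claim requires 15 − 13 = 2 ≥ 2, which holds.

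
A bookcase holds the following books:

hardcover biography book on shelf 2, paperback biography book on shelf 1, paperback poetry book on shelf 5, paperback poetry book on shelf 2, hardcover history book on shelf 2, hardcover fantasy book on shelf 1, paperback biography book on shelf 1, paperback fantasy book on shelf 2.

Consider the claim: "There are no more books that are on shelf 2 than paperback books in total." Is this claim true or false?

books on shelf 2: 4.
paperback books: 5.
The claim requires 4 ≤ 5, which holds.

True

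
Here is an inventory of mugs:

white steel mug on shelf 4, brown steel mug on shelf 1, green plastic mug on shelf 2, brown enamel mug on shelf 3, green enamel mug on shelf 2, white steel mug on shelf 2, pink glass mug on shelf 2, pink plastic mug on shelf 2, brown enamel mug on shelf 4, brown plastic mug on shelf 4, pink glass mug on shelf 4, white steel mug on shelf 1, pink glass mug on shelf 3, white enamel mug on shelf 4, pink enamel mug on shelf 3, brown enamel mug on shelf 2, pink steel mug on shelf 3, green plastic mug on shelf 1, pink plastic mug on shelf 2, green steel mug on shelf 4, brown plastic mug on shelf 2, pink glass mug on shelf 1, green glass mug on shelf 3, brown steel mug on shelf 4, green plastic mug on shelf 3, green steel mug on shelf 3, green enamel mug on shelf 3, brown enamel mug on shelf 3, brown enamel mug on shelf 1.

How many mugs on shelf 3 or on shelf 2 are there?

17

on shelf 2: 8; on shelf 3: 9; together 8 + 9 = 17.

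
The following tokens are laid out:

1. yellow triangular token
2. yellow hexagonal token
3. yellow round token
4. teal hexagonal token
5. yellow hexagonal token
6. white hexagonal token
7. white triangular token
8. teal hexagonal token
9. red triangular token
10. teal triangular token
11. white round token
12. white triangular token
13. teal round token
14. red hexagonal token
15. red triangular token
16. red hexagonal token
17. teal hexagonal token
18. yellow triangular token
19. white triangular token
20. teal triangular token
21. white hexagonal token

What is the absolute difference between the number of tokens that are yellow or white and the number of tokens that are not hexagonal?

tokens that are yellow or white: 11. tokens that are not hexagonal: 12.
|11 − 12| = 12 − 11 = 1.

1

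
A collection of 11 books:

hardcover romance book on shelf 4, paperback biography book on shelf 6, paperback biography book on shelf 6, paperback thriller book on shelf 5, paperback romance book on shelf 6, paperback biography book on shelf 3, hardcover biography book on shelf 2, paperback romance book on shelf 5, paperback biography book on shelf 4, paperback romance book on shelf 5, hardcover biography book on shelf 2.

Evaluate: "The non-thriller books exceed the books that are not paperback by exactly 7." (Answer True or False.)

|non-thriller books| = 10.
|books that are not paperback| = 3.
The claim requires 10 − 3 (= 7) to equal 7, which holds.

True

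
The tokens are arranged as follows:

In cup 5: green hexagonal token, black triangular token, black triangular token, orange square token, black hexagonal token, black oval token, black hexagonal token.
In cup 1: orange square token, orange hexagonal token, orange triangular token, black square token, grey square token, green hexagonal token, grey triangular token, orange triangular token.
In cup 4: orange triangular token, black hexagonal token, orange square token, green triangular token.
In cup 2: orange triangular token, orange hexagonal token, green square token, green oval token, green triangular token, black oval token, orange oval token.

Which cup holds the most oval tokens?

Counts by cup (restricted to oval tokens): cup 2→3, cup 5→1, cup 4→0, cup 1→0.
The maximum is 3, held uniquely by cup 2.

cup 2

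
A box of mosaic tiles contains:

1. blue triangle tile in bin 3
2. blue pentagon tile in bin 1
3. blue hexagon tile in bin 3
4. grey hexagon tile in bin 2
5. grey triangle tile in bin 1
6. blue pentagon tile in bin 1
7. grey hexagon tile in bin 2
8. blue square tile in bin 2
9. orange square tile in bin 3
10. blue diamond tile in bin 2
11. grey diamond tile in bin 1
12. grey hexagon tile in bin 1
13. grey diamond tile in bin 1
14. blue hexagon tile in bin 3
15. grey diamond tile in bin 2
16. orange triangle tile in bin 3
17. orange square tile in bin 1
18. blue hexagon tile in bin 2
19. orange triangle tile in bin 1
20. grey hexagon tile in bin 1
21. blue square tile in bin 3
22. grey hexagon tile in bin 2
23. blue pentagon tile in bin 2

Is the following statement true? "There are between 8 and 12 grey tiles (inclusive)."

There are 9 grey tiles.
The claim requires 8 ≤ 9 ≤ 12, which holds.

True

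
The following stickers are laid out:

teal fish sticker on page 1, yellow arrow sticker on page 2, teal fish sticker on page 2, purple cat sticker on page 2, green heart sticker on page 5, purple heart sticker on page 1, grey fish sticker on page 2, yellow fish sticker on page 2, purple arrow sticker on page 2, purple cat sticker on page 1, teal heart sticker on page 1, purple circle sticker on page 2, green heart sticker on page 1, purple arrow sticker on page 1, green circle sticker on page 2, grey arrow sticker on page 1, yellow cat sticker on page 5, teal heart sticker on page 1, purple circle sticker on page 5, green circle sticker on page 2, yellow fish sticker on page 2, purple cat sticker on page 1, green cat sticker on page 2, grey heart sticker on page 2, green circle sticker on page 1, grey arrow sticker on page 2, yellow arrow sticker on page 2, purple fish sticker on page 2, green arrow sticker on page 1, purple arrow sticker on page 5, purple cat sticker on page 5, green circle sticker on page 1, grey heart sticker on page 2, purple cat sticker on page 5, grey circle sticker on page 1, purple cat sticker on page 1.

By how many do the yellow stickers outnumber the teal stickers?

yellow stickers: 5.
teal stickers: 4.
5 − 4 = 1.

1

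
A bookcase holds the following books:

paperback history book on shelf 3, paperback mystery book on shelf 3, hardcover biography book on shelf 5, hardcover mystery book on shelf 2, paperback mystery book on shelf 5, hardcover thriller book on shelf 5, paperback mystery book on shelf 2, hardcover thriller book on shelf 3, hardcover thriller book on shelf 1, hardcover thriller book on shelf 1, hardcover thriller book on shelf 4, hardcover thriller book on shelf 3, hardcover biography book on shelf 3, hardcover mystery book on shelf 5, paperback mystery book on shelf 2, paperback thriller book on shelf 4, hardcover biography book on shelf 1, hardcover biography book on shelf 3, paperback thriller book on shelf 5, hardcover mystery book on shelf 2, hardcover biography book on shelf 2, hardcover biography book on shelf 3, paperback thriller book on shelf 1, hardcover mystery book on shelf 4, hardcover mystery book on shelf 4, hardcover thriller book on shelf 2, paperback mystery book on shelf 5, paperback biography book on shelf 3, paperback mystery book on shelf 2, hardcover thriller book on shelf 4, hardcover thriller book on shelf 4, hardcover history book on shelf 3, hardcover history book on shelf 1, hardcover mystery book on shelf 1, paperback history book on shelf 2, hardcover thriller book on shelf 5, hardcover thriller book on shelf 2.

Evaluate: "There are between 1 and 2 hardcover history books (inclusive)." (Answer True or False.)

True

hardcover history books: 2.
The claim requires 1 ≤ 2 ≤ 2, which holds.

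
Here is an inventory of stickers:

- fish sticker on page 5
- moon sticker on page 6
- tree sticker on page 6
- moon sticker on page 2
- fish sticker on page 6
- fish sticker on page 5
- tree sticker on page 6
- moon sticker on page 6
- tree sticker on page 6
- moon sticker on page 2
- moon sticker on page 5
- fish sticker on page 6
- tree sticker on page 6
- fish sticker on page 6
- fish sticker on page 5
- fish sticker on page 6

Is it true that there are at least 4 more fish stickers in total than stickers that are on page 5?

False

There are 7 fish stickers.
There are 4 stickers on page 5.
The claim requires 7 − 4 = 3 ≥ 4, which does not hold.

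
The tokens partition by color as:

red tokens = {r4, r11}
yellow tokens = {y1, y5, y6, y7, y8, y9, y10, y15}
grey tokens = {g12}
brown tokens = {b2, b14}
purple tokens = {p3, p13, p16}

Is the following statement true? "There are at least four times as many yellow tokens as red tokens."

|yellow tokens| = 8.
|red tokens| = 2.
The claim requires 8 ≥ 4 × 2 = 8, which holds.

True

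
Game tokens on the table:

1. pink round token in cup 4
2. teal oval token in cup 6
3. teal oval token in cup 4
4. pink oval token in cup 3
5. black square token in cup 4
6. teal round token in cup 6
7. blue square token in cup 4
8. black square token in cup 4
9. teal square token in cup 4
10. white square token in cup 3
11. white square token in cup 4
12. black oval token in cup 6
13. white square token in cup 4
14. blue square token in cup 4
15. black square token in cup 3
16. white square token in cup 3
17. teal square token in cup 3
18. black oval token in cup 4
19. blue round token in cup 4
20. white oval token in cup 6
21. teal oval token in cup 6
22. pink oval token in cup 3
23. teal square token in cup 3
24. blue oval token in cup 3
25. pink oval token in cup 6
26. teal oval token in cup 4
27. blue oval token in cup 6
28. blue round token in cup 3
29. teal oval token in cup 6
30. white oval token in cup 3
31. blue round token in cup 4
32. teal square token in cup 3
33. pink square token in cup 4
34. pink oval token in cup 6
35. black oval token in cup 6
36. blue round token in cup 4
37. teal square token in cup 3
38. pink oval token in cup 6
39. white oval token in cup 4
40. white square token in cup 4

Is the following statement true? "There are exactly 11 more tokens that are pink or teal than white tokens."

False

There are 18 tokens that are pink or teal.
There are 8 white tokens.
The claim requires 18 − 8 (= 10) to equal 11, which does not hold.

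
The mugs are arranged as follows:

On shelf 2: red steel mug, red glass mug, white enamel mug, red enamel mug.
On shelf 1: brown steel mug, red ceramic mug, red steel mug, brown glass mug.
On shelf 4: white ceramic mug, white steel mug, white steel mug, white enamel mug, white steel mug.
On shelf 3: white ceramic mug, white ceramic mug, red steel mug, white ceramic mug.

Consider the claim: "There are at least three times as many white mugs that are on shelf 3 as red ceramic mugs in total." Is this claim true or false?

True

|white mugs on shelf 3| = 3.
|red ceramic mugs| = 1.
The claim requires 3 ≥ 3 × 1 = 3, which holds.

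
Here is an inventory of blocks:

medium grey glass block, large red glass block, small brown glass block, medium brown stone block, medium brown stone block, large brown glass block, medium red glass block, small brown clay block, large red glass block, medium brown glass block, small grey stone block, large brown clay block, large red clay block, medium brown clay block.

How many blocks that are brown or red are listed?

12

brown: 8; red: 4; together 8 + 4 = 12.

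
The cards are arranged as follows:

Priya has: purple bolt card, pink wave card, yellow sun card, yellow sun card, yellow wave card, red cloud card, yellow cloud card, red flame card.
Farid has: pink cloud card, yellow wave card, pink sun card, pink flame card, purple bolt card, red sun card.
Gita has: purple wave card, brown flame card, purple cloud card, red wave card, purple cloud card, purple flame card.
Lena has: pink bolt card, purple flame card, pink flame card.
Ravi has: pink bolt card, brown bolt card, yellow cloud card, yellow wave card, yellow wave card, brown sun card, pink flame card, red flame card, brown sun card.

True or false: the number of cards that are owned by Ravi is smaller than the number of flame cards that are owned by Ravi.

False

Count of cards owned by Ravi: 9.
Count of flame cards owned by Ravi: 2.
The claim requires 9 < 2, which does not hold.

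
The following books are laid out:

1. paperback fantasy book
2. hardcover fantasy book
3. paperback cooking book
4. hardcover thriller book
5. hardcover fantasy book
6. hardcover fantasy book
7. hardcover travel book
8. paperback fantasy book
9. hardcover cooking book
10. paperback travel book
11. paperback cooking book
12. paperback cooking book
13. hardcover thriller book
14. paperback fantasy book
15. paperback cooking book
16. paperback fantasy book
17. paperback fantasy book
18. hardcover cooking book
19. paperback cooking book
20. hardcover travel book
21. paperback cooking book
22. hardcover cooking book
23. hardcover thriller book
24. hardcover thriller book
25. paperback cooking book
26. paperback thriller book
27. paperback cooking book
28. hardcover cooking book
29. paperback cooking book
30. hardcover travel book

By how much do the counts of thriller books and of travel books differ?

thriller books: 5. travel books: 4.
|5 − 4| = 5 − 4 = 1.

1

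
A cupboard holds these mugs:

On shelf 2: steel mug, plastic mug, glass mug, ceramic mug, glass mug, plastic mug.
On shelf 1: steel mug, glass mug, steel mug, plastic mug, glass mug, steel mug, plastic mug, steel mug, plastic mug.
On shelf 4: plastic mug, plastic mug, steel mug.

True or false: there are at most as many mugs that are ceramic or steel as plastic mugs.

mugs that are ceramic or steel: 7.
plastic mugs: 7.
The claim requires 7 ≤ 7, which holds.

True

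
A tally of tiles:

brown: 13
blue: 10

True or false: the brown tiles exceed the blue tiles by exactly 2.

There are 13 brown tiles.
There are 10 blue tiles.
The claim requires 13 − 10 (= 3) to equal 2, which does not hold.

False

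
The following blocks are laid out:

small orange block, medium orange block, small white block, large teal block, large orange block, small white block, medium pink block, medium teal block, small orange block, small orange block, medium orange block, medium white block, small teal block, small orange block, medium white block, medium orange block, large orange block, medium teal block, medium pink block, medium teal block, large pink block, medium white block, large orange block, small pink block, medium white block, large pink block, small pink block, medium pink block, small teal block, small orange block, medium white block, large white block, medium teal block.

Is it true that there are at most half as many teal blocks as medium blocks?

True

There are 7 teal blocks.
There are 15 medium blocks.
The claim requires 2 × 7 = 14 ≤ 15, which holds.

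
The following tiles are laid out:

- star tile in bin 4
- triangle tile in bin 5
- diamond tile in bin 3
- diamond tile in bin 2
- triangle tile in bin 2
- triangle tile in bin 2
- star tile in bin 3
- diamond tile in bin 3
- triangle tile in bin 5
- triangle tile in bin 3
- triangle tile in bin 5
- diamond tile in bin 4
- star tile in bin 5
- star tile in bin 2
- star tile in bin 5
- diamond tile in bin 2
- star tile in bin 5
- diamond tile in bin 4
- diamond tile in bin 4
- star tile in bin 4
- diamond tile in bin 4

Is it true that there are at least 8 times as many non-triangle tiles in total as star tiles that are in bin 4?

|non-triangle tiles| = 15.
|star tiles in bin 4| = 2.
The claim requires 15 ≥ 8 × 2 = 16, which does not hold.

False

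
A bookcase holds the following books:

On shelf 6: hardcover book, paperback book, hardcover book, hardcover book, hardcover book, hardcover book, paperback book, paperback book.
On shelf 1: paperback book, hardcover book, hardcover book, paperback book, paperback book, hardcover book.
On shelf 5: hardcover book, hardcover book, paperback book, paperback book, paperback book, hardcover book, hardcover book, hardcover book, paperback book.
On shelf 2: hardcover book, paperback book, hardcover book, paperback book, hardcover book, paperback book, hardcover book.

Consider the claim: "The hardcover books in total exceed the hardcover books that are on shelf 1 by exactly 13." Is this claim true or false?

hardcover books: 17.
hardcover books on shelf 1: 3.
The claim requires 17 − 3 (= 14) to equal 13, which does not hold.

False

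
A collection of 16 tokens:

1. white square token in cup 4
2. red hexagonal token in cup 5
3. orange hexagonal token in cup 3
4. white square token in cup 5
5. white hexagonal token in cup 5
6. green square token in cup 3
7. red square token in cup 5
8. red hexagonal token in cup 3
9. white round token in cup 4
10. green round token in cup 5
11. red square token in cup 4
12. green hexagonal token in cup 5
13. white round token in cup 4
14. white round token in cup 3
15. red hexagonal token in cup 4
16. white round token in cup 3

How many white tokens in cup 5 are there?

2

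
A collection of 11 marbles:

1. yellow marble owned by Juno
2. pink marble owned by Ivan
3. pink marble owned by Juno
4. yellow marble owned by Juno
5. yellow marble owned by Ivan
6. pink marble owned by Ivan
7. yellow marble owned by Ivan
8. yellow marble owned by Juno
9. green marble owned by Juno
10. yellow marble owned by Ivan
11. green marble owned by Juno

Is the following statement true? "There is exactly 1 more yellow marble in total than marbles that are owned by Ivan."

True

yellow marbles: 6.
marbles owned by Ivan: 5.
The claim requires 6 − 5 (= 1) to equal 1, which holds.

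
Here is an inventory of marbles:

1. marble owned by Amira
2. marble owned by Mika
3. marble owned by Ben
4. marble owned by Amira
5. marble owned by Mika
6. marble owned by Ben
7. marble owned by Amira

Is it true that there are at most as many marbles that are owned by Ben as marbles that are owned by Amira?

True

Count of marbles owned by Ben: 2.
Count of marbles owned by Amira: 3.
The claim requires 2 ≤ 3, which holds.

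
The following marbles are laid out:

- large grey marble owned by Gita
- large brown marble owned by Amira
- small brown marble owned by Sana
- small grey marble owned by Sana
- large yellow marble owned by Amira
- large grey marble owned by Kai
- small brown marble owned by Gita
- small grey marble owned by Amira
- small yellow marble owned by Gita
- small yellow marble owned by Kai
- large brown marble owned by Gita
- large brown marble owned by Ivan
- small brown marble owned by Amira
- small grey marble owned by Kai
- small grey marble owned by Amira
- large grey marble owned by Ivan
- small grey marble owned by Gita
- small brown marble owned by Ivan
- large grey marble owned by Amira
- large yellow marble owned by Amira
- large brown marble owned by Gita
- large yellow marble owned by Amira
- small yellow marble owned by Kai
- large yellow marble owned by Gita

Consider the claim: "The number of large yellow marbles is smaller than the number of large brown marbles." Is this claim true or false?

False

There are 4 large yellow marbles.
There are 4 large brown marbles.
The claim requires 4 < 4, which does not hold.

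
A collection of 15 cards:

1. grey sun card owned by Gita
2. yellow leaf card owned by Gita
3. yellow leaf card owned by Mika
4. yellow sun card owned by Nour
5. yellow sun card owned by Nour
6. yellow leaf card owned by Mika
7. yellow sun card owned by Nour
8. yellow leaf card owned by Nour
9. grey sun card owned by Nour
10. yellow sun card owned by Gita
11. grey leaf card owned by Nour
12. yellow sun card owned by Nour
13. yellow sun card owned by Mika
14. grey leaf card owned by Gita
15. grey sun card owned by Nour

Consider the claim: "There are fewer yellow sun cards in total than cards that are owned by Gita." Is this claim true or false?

False

yellow sun cards: 6.
cards owned by Gita: 4.
The claim requires 6 < 4, which does not hold.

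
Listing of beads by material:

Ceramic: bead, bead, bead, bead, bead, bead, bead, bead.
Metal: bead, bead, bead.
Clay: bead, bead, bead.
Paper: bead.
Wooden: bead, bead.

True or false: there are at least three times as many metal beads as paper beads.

There are 3 metal beads.
There is 1 paper bead.
The claim requires 3 ≥ 3 × 1 = 3, which holds.

True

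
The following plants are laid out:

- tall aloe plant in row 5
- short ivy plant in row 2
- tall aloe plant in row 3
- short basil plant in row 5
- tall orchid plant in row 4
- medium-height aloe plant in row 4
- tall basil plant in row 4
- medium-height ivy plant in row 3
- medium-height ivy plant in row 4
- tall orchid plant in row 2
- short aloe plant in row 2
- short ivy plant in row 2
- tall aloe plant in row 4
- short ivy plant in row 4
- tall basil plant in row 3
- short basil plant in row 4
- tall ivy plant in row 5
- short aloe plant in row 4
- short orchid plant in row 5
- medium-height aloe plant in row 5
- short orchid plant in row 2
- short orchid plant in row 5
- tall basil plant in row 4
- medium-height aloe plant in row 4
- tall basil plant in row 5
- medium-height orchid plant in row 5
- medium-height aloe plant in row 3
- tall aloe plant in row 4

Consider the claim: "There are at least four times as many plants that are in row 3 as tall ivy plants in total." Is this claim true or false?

True

|plants in row 3| = 4.
|tall ivy plants| = 1.
The claim requires 4 ≥ 4 × 1 = 4, which holds.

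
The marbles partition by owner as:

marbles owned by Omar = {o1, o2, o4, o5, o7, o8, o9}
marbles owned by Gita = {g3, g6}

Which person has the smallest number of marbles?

Gita

Counts by owner: Omar→7, Gita→2.
The minimum is 2, held uniquely by Gita.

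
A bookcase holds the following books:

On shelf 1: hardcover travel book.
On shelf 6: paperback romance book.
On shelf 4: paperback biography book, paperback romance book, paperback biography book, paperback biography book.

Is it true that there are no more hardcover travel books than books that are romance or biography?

hardcover travel books: 1.
books that are romance or biography: 5.
The claim requires 1 ≤ 5, which holds.

True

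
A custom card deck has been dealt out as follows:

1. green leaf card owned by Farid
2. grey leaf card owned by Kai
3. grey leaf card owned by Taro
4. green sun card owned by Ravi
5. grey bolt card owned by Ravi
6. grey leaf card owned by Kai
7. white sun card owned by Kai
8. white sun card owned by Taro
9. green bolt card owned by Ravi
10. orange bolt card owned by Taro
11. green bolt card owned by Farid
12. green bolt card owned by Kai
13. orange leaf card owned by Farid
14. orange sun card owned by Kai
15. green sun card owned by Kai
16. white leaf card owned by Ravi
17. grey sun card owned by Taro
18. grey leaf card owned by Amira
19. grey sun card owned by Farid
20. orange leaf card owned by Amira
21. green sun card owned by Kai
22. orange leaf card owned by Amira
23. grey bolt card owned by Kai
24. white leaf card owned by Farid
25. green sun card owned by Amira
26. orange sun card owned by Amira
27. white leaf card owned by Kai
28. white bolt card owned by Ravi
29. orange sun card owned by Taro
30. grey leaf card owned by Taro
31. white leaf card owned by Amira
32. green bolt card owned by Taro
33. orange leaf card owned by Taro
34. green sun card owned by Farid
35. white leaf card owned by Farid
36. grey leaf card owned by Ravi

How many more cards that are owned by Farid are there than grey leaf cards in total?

cards owned by Farid: 7.
grey leaf cards: 6.
7 − 6 = 1.

1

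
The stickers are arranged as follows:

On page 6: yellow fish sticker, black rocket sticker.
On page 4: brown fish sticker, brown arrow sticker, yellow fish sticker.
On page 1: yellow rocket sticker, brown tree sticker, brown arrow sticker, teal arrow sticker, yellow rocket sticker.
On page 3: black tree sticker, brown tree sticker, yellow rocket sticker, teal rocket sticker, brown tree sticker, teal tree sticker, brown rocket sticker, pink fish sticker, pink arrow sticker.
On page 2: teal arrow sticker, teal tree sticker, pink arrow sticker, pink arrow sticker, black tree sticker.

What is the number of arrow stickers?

7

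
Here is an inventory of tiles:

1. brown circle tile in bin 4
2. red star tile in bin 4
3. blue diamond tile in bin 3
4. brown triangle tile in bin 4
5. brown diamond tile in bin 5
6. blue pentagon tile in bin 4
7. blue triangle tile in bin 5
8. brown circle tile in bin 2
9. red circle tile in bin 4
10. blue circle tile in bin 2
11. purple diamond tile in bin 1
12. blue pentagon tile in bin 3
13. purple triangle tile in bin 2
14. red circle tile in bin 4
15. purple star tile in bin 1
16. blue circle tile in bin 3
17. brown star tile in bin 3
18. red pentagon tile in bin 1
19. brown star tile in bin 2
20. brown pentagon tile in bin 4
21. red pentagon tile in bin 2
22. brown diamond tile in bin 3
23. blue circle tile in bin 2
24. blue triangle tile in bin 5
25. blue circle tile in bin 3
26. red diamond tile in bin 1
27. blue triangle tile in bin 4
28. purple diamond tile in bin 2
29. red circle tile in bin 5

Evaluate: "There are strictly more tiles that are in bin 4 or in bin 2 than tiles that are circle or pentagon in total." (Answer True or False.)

True

|tiles in bin 4 or in bin 2| = 15.
|tiles that are circle or pentagon| = 14.
The claim requires 15 > 14, which holds.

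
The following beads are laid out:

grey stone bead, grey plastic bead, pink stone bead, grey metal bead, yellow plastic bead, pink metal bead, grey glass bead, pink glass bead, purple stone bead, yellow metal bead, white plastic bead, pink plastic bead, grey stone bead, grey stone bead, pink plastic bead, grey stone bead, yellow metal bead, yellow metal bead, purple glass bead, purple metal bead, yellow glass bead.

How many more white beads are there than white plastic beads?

white beads: 1.
white plastic beads: 1.
1 − 1 = 0.

0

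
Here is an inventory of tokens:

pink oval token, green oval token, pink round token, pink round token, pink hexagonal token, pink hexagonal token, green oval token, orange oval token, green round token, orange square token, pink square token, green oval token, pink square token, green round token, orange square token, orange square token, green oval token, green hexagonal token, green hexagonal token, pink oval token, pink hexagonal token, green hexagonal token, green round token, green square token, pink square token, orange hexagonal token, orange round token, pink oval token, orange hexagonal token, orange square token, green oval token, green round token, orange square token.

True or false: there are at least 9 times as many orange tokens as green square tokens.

There are 9 orange tokens.
There is 1 green square token.
The claim requires 9 ≥ 9 × 1 = 9, which holds.

True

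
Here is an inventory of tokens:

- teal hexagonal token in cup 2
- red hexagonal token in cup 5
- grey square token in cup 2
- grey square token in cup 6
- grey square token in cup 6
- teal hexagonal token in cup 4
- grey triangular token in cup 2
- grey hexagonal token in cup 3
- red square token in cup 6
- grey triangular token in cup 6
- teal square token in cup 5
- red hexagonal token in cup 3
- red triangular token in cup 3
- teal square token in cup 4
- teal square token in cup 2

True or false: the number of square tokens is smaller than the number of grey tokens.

False

There are 7 square tokens.
There are 6 grey tokens.
The claim requires 7 < 6, which does not hold.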